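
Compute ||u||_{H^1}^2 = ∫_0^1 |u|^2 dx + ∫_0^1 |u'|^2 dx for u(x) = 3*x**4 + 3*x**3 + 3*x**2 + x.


||u||_{H^1}^2 = 14743/84

The H^1 norm (squared) on an interval (0, L) is
  ||u||_{H^1}^2 = ∫_0^L u(x)^2 dx + ∫_0^L u'(x)^2 dx.
Compute u'(x) = 12*x**3 + 9*x**2 + 6*x + 1.
Then u(x)^2 = 9*x**8 + 18*x**7 + 27*x**6 + 24*x**5 + 15*x**4 + 6*x**3 + x**2 and u'(x)^2 = 144*x**6 + 216*x**5 + 225*x**4 + 132*x**3 + 54*x**2 + 12*x + 1.
Integrate each monomial from 0 to 1 using ∫_0^1 c·x^n dx = c·1^(n+1)/(n+1):
  ∫_0^1 u(x)^2 dx = ∫_0^1 (9*x^8 + 18*x^7 + 27*x^6 + 24*x^5 + 15*x^4 + 6*x^3 + x^2) dx. Term by term:
    ∫_0^1 9*x^8 dx = 1;  ∫_0^1 18*x^7 dx = 9/4;  ∫_0^1 27*x^6 dx = 27/7;
    ∫_0^1 24*x^5 dx = 4;  ∫_0^1 15*x^4 dx = 3;  ∫_0^1 6*x^3 dx = 3/2;
    ∫_0^1 x^2 dx = 1/3.
  Sum: 1 + 9/4 + 27/7 + 4 + 3 + 3/2 + 1/3 = 1339/84.
  ∫_0^1 u'(x)^2 dx = ∫_0^1 (144*x^6 + 216*x^5 + 225*x^4 + 132*x^3 + 54*x^2 + 12*x + 1) dx. Term by term:
    ∫_0^1 144*x^6 dx = 144/7;  ∫_0^1 216*x^5 dx = 36;  ∫_0^1 225*x^4 dx = 45;
    ∫_0^1 132*x^3 dx = 33;  ∫_0^1 54*x^2 dx = 18;  ∫_0^1 12*x dx = 6;
    ∫_0^1 1 dx = 1.
  Sum: 144/7 + 36 + 45 + 33 + 18 + 6 + 1 = 1117/7.
Adding: ||u||_{H^1}^2 = 1339/84 + 1117/7 = 14743/84.


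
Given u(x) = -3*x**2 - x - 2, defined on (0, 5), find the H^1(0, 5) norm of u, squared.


||u||_{H^1}^2 = 52975/6

The H^1 norm (squared) on an interval (0, L) is
  ||u||_{H^1}^2 = ∫_0^L u(x)^2 dx + ∫_0^L u'(x)^2 dx.
Compute u'(x) = -6*x - 1.
Then u(x)^2 = 9*x**4 + 6*x**3 + 13*x**2 + 4*x + 4 and u'(x)^2 = 36*x**2 + 12*x + 1.
Integrate each monomial from 0 to 5 using ∫_0^5 c·x^n dx = c·5^(n+1)/(n+1):
  ∫_0^5 u(x)^2 dx = ∫_0^5 (9*x^4 + 6*x^3 + 13*x^2 + 4*x + 4) dx. Term by term:
    ∫_0^5 9*x^4 dx = 5625;  ∫_0^5 6*x^3 dx = 1875/2;  ∫_0^5 13*x^2 dx = 1625/3;
    ∫_0^5 4*x dx = 50;  ∫_0^5 4 dx = 20.
  Sum: 5625 + 1875/2 + 1625/3 + 50 + 20 = 43045/6.
  ∫_0^5 u'(x)^2 dx = ∫_0^5 (36*x^2 + 12*x + 1) dx. Term by term:
    ∫_0^5 36*x^2 dx = 1500;  ∫_0^5 12*x dx = 150;  ∫_0^5 1 dx = 5.
  Sum: 1500 + 150 + 5 = 1655.
Adding: ||u||_{H^1}^2 = 43045/6 + 1655 = 52975/6.


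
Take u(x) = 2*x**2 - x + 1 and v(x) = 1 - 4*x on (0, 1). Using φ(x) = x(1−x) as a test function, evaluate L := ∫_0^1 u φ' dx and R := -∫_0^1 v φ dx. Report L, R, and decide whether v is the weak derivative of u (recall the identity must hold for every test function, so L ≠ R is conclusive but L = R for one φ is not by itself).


LHS = -1/6, RHS = 1/6. No, v is not the weak derivative of u.

u(x) = 2*x**2 - x + 1, classical derivative u'(x) = 4*x - 1.
φ(x) = x(1−x), so φ'(x) = 1 - 2*x.
Note φ(0) = φ(1) = 0, so the boundary term u·φ vanishes.
LHS = ∫_0^1 u(x) φ'(x) dx = ∫_0^1 (-4*x^3 + 4*x^2 - 3*x + 1) dx. Term by term:
  ∫_0^1 -4*x^3 dx = -1;  ∫_0^1 4*x^2 dx = 4/3;  ∫_0^1 -3*x dx = -3/2;
  ∫_0^1 1 dx = 1.
Sum: -1 + 4/3 − 3/2 + 1 = -1/6.
So LHS = -1/6.
∫_0^1 v(x) φ(x) dx = ∫_0^1 (4*x^3 - 5*x^2 + x) dx. Term by term:
  ∫_0^1 4*x^3 dx = 1;  ∫_0^1 -5*x^2 dx = -5/3;  ∫_0^1 x dx = 1/2.
Sum: 1 − 5/3 + 1/2 = -1/6.
So RHS = -∫_0^1 v(x) φ(x) dx = 1/6.
LHS − RHS = -1/3 ≠ 0, so the identity fails.
(For a valid weak derivative the identity must hold for EVERY test function, in particular this one. The failure shows v is NOT the weak derivative of u.)
Correct weak derivative would be u'(x) = 4*x - 1.


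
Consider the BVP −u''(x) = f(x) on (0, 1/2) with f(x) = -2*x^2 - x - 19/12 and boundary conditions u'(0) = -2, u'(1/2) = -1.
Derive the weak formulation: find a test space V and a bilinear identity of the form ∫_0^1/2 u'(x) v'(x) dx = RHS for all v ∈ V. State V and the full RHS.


V = H^1(0, 1/2) (v unrestricted at boundary; u is determined up to an additive constant); weak form: ∫_0^1/2 u'v' dx = ∫_0^1/2 (-2*x^2 - x - 19/12) v dx − v(1/2) + 2·v(0) for all v ∈ V.

Multiply both sides by a test function v and integrate from 0 to 1/2:
  ∫_0^1/2 −u''(x) v(x) dx = ∫_0^1/2 f(x) v(x) dx.
Integrate the LHS by parts once:
  ∫_0^1/2 −u'' v dx = −[u'(x) v(x)]_0^1/2 + ∫_0^1/2 u'(x) v'(x) dx.
Thus ∫_0^1/2 u'(x) v'(x) dx = ∫_0^1/2 f(x) v(x) dx + [u'(x) v(x)]_0^1/2.
Choose V so that boundary terms are either known or forced to vanish.
u has inhomogeneous Neumann u'(0) = -2, u'(1/2) = -1. [u' v]_0^1/2 = (-1)·v(1/2) − (-2)·v(0) = − v(1/2) + 2·v(0). Take V = H^1(0, 1/2); boundary term becomes part of RHS.
Weak formulation: find u (satisfying any essential BC) such that ∫_0^1/2 u'(x) v'(x) dx = ∫_0^1/2 f v dx − v(1/2) + 2·v(0) for all v ∈ V (Neumann data are natural BCs: they enter the RHS as boundary terms).
Substituting f(x) = -2*x^2 - x - 19/12, the right-hand side is ∫_0^1/2 (-2*x^2 - x - 19/12) v dx − v(1/2) + 2·v(0).
Compatibility check (pure Neumann): taking v ≡ 1 ∈ V gives 0 = ∫_0^1/2 f dx + (-1) − (-2), i.e. ∫_0^1/2 f dx must equal u'(0) − u'(1/2) = -1. Indeed ∫_0^1/2 (-2*x^2 - x - 19/12) dx = -1, so the data are compatible. The solution is then unique only up to an additive constant (fix it e.g. by requiring ∫_0^1/2 u dx = 0).


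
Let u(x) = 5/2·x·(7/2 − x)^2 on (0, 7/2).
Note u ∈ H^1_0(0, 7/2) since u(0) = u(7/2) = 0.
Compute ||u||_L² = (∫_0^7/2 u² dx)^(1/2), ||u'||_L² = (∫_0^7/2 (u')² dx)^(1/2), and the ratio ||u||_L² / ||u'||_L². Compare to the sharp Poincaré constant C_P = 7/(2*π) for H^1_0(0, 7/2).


||u||_L² / ||u'||_L² = sqrt(14)/4 < C_P = 7/(2*π).

u(x) = 5/2·x·(7/2 − x)^2, so u'(x) = 15*x^2/2 - 35*x + 245/8.
u(x) = 5/2·x·(7/2 − x)^2 vanishes at x = 0 and x = 7/2, so u ∈ H^1_0(0, 7/2). Differentiate via the product rule and integrate the resulting polynomials term by term.
  ∫_0^7/2 u² dx = ∫_0^7/2 (25*x^6/4 - 175*x^5/2 + 3675*x^4/8 - 8575*x^3/8 + 60025*x^2/64) dx. Term by term:
    ∫_0^7/2 25*x^6/4 dx = 2941225/512;  ∫_0^7/2 -175*x^5/2 dx = -20588575/768;  ∫_0^7/2 3675*x^4/8 dx = 12353145/256;
    ∫_0^7/2 -8575*x^3/8 dx = -20588575/512;  ∫_0^7/2 60025*x^2/64 dx = 20588575/1536.
  Sum: 2941225/512 − 20588575/768 + 12353145/256 − 20588575/512 + 20588575/1536 = 588245/1536.
  ∫_0^7/2 (u')² dx = ∫_0^7/2 (225*x^4/4 - 525*x^3 + 13475*x^2/8 - 8575*x/4 + 60025/64) dx. Term by term:
    ∫_0^7/2 225*x^4/4 dx = 756315/128;  ∫_0^7/2 -525*x^3 dx = -1260525/64;  ∫_0^7/2 13475*x^2/8 dx = 4621925/192;
    ∫_0^7/2 -8575*x/4 dx = -420175/32;  ∫_0^7/2 60025/64 dx = 420175/128.
  Sum: 756315/128 − 1260525/64 + 4621925/192 − 420175/32 + 420175/128 = 84035/192.
∫_0^7/2 u² dx = 588245/1536, so ||u||_L² = 343*sqrt(30)/96.
∫_0^7/2 (u')² dx = 84035/192, so ||u'||_L² = 49*sqrt(105)/24.
Ratio ||u||_L² / ||u'||_L² = sqrt(14)/4.
Sharp Poincaré constant on H^1_0(0, 7/2) is C_P = L/π = 7/(2*π), achieved by sin(2*π/7·x).
A polynomial bump cannot attain the sharp Poincaré constant (only the first sine eigenfunction does), so the ratio is strictly less than C_P, consistent with ||u||_L² ≤ C_P ||u'||_L².


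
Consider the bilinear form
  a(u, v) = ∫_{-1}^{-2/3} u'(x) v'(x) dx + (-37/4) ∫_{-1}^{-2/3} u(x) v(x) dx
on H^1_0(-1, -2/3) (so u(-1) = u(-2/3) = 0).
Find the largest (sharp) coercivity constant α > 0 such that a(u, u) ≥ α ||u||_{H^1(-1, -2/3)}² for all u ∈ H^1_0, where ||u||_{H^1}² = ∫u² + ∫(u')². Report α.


α = (-37 + 36*π^2)/(4*(1 + 9*π^2))

Coercivity of a(·,·) on H^1_0(-1, -2/3) means a(u, u) ≥ α ||u||_{H^1}² for every u ∈ H^1_0.
The interval has length L = 1/3, and Poincaré/coercivity depend only on L. Here a(u, u) = ∫(u')² + (-37/4)·∫u².
Here c = -37/4 < 0 with |c| < (π/L)² = 9*π^2, so coercivity still holds. The condition a(u,u) ≥ α||u||_{H^1}² reads (1−α)∫(u')² ≥ (α−c)∫u². Any admissible α is ≤ 1 (rapidly oscillating u have ∫u²/∫(u')² → 0), and α = 1 would force 0 ≥ (1−c)∫u², impossible since c < 1; so 1−α > 0. By the sharp Poincaré inequality on H^1_0 of an interval of length L, ∫(u')² ≥ (π/L)²∫u² with equality for the first sine mode sin(π(x−x₀)/L) (x₀ the left endpoint), so the inequality holds for all u iff (1−α)(π/L)² ≥ α − c, i.e. α ≤ ((π/L)² + c)/((π/L)² + 1) = (1 + c(L/π)²)/(1 + (L/π)²). (Direct route, valid since c ≤ 0: Poincaré gives c∫u² ≥ c(L/π)²∫(u')², so a(u,u) ≥ (1 + c(L/π)²)∫(u')², while ||u||_{H^1}² ≤ (1 + (L/π)²)∫(u')²; dividing yields the same α.) With (π/L)² = 9*π^2 and c = -37/4, the largest admissible constant is α = ((π/L)² + c)/((π/L)² + 1).
Simplifying, α = (-37 + 36*π^2)/(4*(1 + 9*π^2)).


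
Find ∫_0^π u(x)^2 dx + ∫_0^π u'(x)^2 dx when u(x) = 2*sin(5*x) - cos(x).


||u||_{H^1(0,π)}^2 = 53*π

u'(x) = sin(x) + 10*cos(5*x).
Expand u² and (u')² and integrate term by term on (0, π), using: for integers n ≥ 1, ∫_0^π sin²(nx) dx = ∫_0^π cos²(nx) dx = π/2; for n ≠ n', ∫_0^π sin(nx)sin(n'x) dx = ∫_0^π cos(nx)cos(n'x) dx = 0; and by product-to-sum, ∫_0^π sin(nx)cos(n'x) dx = ½∫_0^π [sin((n+n')x) + sin((n−n')x)] dx, which is 0 when n+n' is even and 2n/(n²−n'²) when n+n' is odd (it need not vanish on (0, π)).
  u² squared terms: (-1)²·∫cos(x)² dx = 1·π/2 = π/2;  (2)²·∫sin(5x)² dx = 4·π/2 = 2*π.
  u² cross terms: 2·(-1)·(2)·∫cos(x)·sin(5x) dx = -4·(0) = 0.
  So ∫_0^π u² dx = π/2 + 2*π + 0 = 5*π/2.
  (u')² squared terms: (10)²·∫cos(5x)² dx = 100·π/2 = 50*π;  (1)²·∫sin(x)² dx = 1·π/2 = π/2.
  (u')² cross terms: 2·(10)·(1)·∫cos(5x)·sin(x) dx = 20·(0) = 0.
  So ∫_0^π (u')² dx = 50*π + π/2 + 0 = 101*π/2.
||u||_{H^1}^2 = (5*π/2) + (101*π/2) = 53*π.


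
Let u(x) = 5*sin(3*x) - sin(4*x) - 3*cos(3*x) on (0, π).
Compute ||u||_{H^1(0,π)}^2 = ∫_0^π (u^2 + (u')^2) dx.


||u||_{H^1(0,π)}^2 = 480/7 + 357*π/2

u'(x) = 9*sin(3*x) + 15*cos(3*x) - 4*cos(4*x).
Expand u² and (u')² and integrate term by term on (0, π), using: for integers n ≥ 1, ∫_0^π sin²(nx) dx = ∫_0^π cos²(nx) dx = π/2; for n ≠ n', ∫_0^π sin(nx)sin(n'x) dx = ∫_0^π cos(nx)cos(n'x) dx = 0; and by product-to-sum, ∫_0^π sin(nx)cos(n'x) dx = ½∫_0^π [sin((n+n')x) + sin((n−n')x)] dx, which is 0 when n+n' is even and 2n/(n²−n'²) when n+n' is odd (it need not vanish on (0, π)).
  u² squared terms: (-1)²·∫sin(4x)² dx = 1·π/2 = π/2;  (-3)²·∫cos(3x)² dx = 9·π/2 = 9*π/2;  (5)²·∫sin(3x)² dx = 25·π/2 = 25*π/2.
  u² cross terms: 2·(-1)·(-3)·∫sin(4x)·cos(3x) dx = 6·(8/7) = 48/7;  2·(-1)·(5)·∫sin(4x)·sin(3x) dx = -10·(0) = 0;  2·(-3)·(5)·∫cos(3x)·sin(3x) dx = -30·(0) = 0.
  So ∫_0^π u² dx = π/2 + 9*π/2 + 25*π/2 + 48/7 + 0 + 0 = 48/7 + 35*π/2.
  (u')² squared terms: (-4)²·∫cos(4x)² dx = 16·π/2 = 8*π;  (9)²·∫sin(3x)² dx = 81·π/2 = 81*π/2;  (15)²·∫cos(3x)² dx = 225·π/2 = 225*π/2.
  (u')² cross terms: 2·(-4)·(9)·∫cos(4x)·sin(3x) dx = -72·(-6/7) = 432/7;  2·(-4)·(15)·∫cos(4x)·cos(3x) dx = -120·(0) = 0;  2·(9)·(15)·∫sin(3x)·cos(3x) dx = 270·(0) = 0.
  So ∫_0^π (u')² dx = 8*π + 81*π/2 + 225*π/2 + 432/7 + 0 + 0 = 432/7 + 161*π.
||u||_{H^1}^2 = (48/7 + 35*π/2) + (432/7 + 161*π) = 480/7 + 357*π/2.


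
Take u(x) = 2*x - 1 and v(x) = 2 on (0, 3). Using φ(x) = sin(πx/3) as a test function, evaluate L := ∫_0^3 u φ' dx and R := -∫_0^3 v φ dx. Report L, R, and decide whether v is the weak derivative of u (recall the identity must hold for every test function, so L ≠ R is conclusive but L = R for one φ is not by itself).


LHS = -12/π, RHS = -12/π. Yes, v = u' weakly.

u(x) = 2*x - 1, classical derivative u'(x) = 2.
φ(x) = sin(πx/3), so φ'(x) = π*cos(π*x/3)/3.
Note φ(0) = φ(3) = 0, so the boundary term u·φ vanishes.
LHS = ∫_0^3 u(x) φ'(x) dx = ∫_0^3 (2*π*x*cos(π*x/3)/3 - π*cos(π*x/3)/3) dx. Term by term:
  ∫_0^3 -π*cos(π*x/3)/3 dx = 0;  ∫_0^3 2*π*x*cos(π*x/3)/3 dx = -12/π.
Sum: 0 − 12/π = -12/π.
So LHS = -12/π.
∫_0^3 v(x) φ(x) dx = ∫_0^3 (2*sin(π*x/3)) dx. Term by term:
  ∫_0^3 2*sin(π*x/3) dx = 12/π.
So RHS = -∫_0^3 v(x) φ(x) dx = -12/π.
LHS = RHS, so the identity holds for this test φ.
Moreover u is smooth here and v(x) = u'(x) = 2 pointwise, so the identity holds for every test function. Hence v is the weak derivative of u.


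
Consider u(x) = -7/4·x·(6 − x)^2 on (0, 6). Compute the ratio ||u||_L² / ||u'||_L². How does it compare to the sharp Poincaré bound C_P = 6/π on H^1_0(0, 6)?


||u||_L² / ||u'||_L² = 3*sqrt(14)/7 < C_P = 6/π.

u(x) = -7/4·x·(6 − x)^2, so u'(x) = 21*(2 - x)*(x - 6)/4.
u(x) = -7/4·x·(6 − x)^2 vanishes at x = 0 and x = 6, so u ∈ H^1_0(0, 6). Differentiate via the product rule and integrate the resulting polynomials term by term.
  ∫_0^6 u² dx = ∫_0^6 (49*x^6/16 - 147*x^5/2 + 1323*x^4/2 - 2646*x^3 + 3969*x^2) dx. Term by term:
    ∫_0^6 49*x^6/16 dx = 122472;  ∫_0^6 -147*x^5/2 dx = -571536;  ∫_0^6 1323*x^4/2 dx = 5143824/5;
    ∫_0^6 -2646*x^3 dx = -857304;  ∫_0^6 3969*x^2 dx = 285768.
  Sum: 122472 − 571536 + 5143824/5 − 857304 + 285768 = 40824/5.
  ∫_0^6 (u')² dx = ∫_0^6 (441*x^4/16 - 441*x^3 + 4851*x^2/2 - 5292*x + 3969) dx. Term by term:
    ∫_0^6 441*x^4/16 dx = 214326/5;  ∫_0^6 -441*x^3 dx = -142884;  ∫_0^6 4851*x^2/2 dx = 174636;
    ∫_0^6 -5292*x dx = -95256;  ∫_0^6 3969 dx = 23814.
  Sum: 214326/5 − 142884 + 174636 − 95256 + 23814 = 15876/5.
∫_0^6 u² dx = 40824/5, so ||u||_L² = 54*sqrt(70)/5.
∫_0^6 (u')² dx = 15876/5, so ||u'||_L² = 126*sqrt(5)/5.
Ratio ||u||_L² / ||u'||_L² = 3*sqrt(14)/7.
Sharp Poincaré constant on H^1_0(0, 6) is C_P = L/π = 6/π, achieved by sin(π/6·x).
A polynomial bump cannot attain the sharp Poincaré constant (only the first sine eigenfunction does), so the ratio is strictly less than C_P, consistent with ||u||_L² ≤ C_P ||u'||_L².


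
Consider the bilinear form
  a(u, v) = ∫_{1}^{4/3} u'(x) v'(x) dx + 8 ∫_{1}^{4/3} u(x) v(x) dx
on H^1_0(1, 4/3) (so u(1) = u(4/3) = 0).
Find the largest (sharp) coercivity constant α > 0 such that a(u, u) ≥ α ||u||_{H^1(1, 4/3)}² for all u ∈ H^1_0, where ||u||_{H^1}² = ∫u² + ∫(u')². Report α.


α = 1

Coercivity of a(·,·) on H^1_0(1, 4/3) means a(u, u) ≥ α ||u||_{H^1}² for every u ∈ H^1_0.
The interval has length L = 1/3, and Poincaré/coercivity depend only on L. Here a(u, u) = ∫(u')² + (8)·∫u².
Here c = 8 ≥ 1, so a(u,u) = ∫(u')² + c∫u² ≥ ∫(u')² + ∫u² = ||u||_{H^1}², i.e. α = 1 works. No larger α is possible: a(u,u) ≥ α||u||_{H^1}² means (1−α)∫(u')² ≥ (α−c)∫u², and for the modes u_n = sin(nπ(x−x₀)/L) (x₀ the left endpoint) one has ∫u_n²/∫(u_n')² = (L/(nπ))² → 0, so a(u_n,u_n)/||u_n||_{H^1}² → 1. Hence the optimal constant is α = 1.
Therefore α = 1.


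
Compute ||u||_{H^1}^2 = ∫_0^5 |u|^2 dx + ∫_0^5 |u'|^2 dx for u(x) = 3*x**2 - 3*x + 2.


||u||_{H^1}^2 = 9305/2

The H^1 norm (squared) on an interval (0, L) is
  ||u||_{H^1}^2 = ∫_0^L u(x)^2 dx + ∫_0^L u'(x)^2 dx.
Compute u'(x) = 6*x - 3.
Then u(x)^2 = 9*x**4 - 18*x**3 + 21*x**2 - 12*x + 4 and u'(x)^2 = 36*x**2 - 36*x + 9.
Integrate each monomial from 0 to 5 using ∫_0^5 c·x^n dx = c·5^(n+1)/(n+1):
  ∫_0^5 u(x)^2 dx = ∫_0^5 (9*x^4 - 18*x^3 + 21*x^2 - 12*x + 4) dx. Term by term:
    ∫_0^5 9*x^4 dx = 5625;  ∫_0^5 -18*x^3 dx = -5625/2;  ∫_0^5 21*x^2 dx = 875;
    ∫_0^5 -12*x dx = -150;  ∫_0^5 4 dx = 20.
  Sum: 5625 − 5625/2 + 875 − 150 + 20 = 7115/2.
  ∫_0^5 u'(x)^2 dx = ∫_0^5 (36*x^2 - 36*x + 9) dx. Term by term:
    ∫_0^5 36*x^2 dx = 1500;  ∫_0^5 -36*x dx = -450;  ∫_0^5 9 dx = 45.
  Sum: 1500 − 450 + 45 = 1095.
Adding: ||u||_{H^1}^2 = 7115/2 + 1095 = 9305/2.


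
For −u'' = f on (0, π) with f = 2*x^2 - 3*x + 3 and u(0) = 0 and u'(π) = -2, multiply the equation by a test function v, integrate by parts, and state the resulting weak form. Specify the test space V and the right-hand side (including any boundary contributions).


V = {v ∈ H^1(0, π) : v(0) = 0} (test functions vanish at x = 0 where u is specified); weak form: ∫_0^π u'v' dx = ∫_0^π (2*x^2 - 3*x + 3) v dx − 2·v(π) for all v ∈ V.

Multiply both sides by a test function v and integrate from 0 to π:
  ∫_0^π −u''(x) v(x) dx = ∫_0^π f(x) v(x) dx.
Integrate the LHS by parts once:
  ∫_0^π −u'' v dx = −[u'(x) v(x)]_0^π + ∫_0^π u'(x) v'(x) dx.
Thus ∫_0^π u'(x) v'(x) dx = ∫_0^π f(x) v(x) dx + [u'(x) v(x)]_0^π.
Choose V so that boundary terms are either known or forced to vanish.
Mixed BC: u(0) = 0 (Dirichlet) and u'(π) = -2 (Neumann). Define V = {v ∈ H^1(0, π) : v(0) = 0}. Then [u' v]_0^π = u'(π)·v(π) − u'(0)·0 = − 2·v(π).
Weak formulation: find u (satisfying any essential BC) such that ∫_0^π u'(x) v'(x) dx = ∫_0^π f v dx − 2·v(π) for all v ∈ V (Dirichlet at 0 absorbed into V; Neumann datum at x = π contributes the boundary term).
Substituting f(x) = 2*x^2 - 3*x + 3, the right-hand side is ∫_0^π (2*x^2 - 3*x + 3) v dx − 2·v(π).


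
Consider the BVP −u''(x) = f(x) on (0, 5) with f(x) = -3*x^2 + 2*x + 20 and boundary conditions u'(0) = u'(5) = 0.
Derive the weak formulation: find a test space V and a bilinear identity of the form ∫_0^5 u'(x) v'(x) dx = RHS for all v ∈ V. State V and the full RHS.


V = H^1(0, 5) (no boundary constraint on v; u is determined up to an additive constant); weak form: ∫_0^5 u'v' dx = ∫_0^5 (-3*x^2 + 2*x + 20) v dx for all v ∈ V.

Multiply both sides by a test function v and integrate from 0 to 5:
  ∫_0^5 −u''(x) v(x) dx = ∫_0^5 f(x) v(x) dx.
Integrate the LHS by parts once:
  ∫_0^5 −u'' v dx = −[u'(x) v(x)]_0^5 + ∫_0^5 u'(x) v'(x) dx.
Thus ∫_0^5 u'(x) v'(x) dx = ∫_0^5 f(x) v(x) dx + [u'(x) v(x)]_0^5.
Choose V so that boundary terms are either known or forced to vanish.
u has homogeneous Neumann: u'(0) = u'(5) = 0. So [u' v]_0^5 = 0·v(5) − 0·v(0) = 0 for any v; take V = H^1(0, 5).
Weak formulation: find u (satisfying any essential BC) such that ∫_0^5 u'(x) v'(x) dx = ∫_0^5 f v dx for all v ∈ V (homogeneous Neumann, so boundary terms vanish).
Substituting f(x) = -3*x^2 + 2*x + 20, the right-hand side is ∫_0^5 (-3*x^2 + 2*x + 20) v dx.
Compatibility check (pure Neumann): taking v ≡ 1 ∈ V gives 0 = ∫_0^5 f dx + (0) − (0), i.e. ∫_0^5 f dx must equal u'(0) − u'(5) = 0. Indeed ∫_0^5 (-3*x^2 + 2*x + 20) dx = 0, so the data are compatible. The solution is then unique only up to an additive constant (fix it e.g. by requiring ∫_0^5 u dx = 0).


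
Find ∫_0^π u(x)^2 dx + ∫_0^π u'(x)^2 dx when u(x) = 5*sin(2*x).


||u||_{H^1(0,π)}^2 = 125*π/2

u'(x) = 10*cos(2*x).
Expand u² and (u')² and integrate term by term on (0, π), using: for integers n ≥ 1, ∫_0^π sin²(nx) dx = ∫_0^π cos²(nx) dx = π/2; for n ≠ n', ∫_0^π sin(nx)sin(n'x) dx = ∫_0^π cos(nx)cos(n'x) dx = 0; and by product-to-sum, ∫_0^π sin(nx)cos(n'x) dx = ½∫_0^π [sin((n+n')x) + sin((n−n')x)] dx, which is 0 when n+n' is even and 2n/(n²−n'²) when n+n' is odd (it need not vanish on (0, π)).
  u² squared terms: (5)²·∫sin(2x)² dx = 25·π/2 = 25*π/2.
  So ∫_0^π u² dx = 25*π/2.
  (u')² squared terms: (10)²·∫cos(2x)² dx = 100·π/2 = 50*π.
  So ∫_0^π (u')² dx = 50*π.
||u||_{H^1}^2 = (25*π/2) + (50*π) = 125*π/2.


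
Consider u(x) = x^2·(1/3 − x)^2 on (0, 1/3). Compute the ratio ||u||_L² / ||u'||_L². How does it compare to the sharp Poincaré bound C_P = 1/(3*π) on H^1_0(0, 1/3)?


||u||_L² / ||u'||_L² = sqrt(3)/18 < C_P = 1/(3*π).

u(x) = x^2·(1/3 − x)^2, so u'(x) = 2*x*(3*x - 1)*(6*x - 1)/9.
u(x) = x^2·(1/3 − x)^2 vanishes at x = 0 and x = 1/3, so u ∈ H^1_0(0, 1/3). Differentiate via the product rule and integrate the resulting polynomials term by term.
  ∫_0^1/3 u² dx = ∫_0^1/3 (x^8 - 4*x^7/3 + 2*x^6/3 - 4*x^5/27 + x^4/81) dx. Term by term:
    ∫_0^1/3 x^8 dx = 1/177147;  ∫_0^1/3 -4*x^7/3 dx = -1/39366;  ∫_0^1/3 2*x^6/3 dx = 2/45927;
    ∫_0^1/3 -4*x^5/27 dx = -2/59049;  ∫_0^1/3 x^4/81 dx = 1/98415.
  Sum: 1/177147 − 1/39366 + 2/45927 − 2/59049 + 1/98415 = 1/12400290.
  ∫_0^1/3 (u')² dx = ∫_0^1/3 (16*x^6 - 16*x^5 + 52*x^4/9 - 8*x^3/9 + 4*x^2/81) dx. Term by term:
    ∫_0^1/3 16*x^6 dx = 16/15309;  ∫_0^1/3 -16*x^5 dx = -8/2187;  ∫_0^1/3 52*x^4/9 dx = 52/10935;
    ∫_0^1/3 -8*x^3/9 dx = -2/729;  ∫_0^1/3 4*x^2/81 dx = 4/6561.
  Sum: 16/15309 − 8/2187 + 52/10935 − 2/729 + 4/6561 = 2/229635.
∫_0^1/3 u² dx = 1/12400290, so ||u||_L² = sqrt(210)/51030.
∫_0^1/3 (u')² dx = 2/229635, so ||u'||_L² = sqrt(70)/2835.
Ratio ||u||_L² / ||u'||_L² = sqrt(3)/18.
Sharp Poincaré constant on H^1_0(0, 1/3) is C_P = L/π = 1/(3*π), achieved by sin(3*π·x).
A polynomial bump cannot attain the sharp Poincaré constant (only the first sine eigenfunction does), so the ratio is strictly less than C_P, consistent with ||u||_L² ≤ C_P ||u'||_L².


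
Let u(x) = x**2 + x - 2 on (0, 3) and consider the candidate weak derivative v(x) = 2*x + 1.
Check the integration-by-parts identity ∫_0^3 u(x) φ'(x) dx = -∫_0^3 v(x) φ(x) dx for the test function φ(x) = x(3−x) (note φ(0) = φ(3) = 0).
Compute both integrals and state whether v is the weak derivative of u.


LHS = -18, RHS = -18. Yes, v = u' weakly.

u(x) = x**2 + x - 2, classical derivative u'(x) = 2*x + 1.
φ(x) = x(3−x), so φ'(x) = 3 - 2*x.
Note φ(0) = φ(3) = 0, so the boundary term u·φ vanishes.
LHS = ∫_0^3 u(x) φ'(x) dx = ∫_0^3 (-2*x^3 + x^2 + 7*x - 6) dx. Term by term:
  ∫_0^3 -2*x^3 dx = -81/2;  ∫_0^3 x^2 dx = 9;  ∫_0^3 7*x dx = 63/2;
  ∫_0^3 -6 dx = -18.
Sum: -81/2 + 9 + 63/2 − 18 = -18.
So LHS = -18.
∫_0^3 v(x) φ(x) dx = ∫_0^3 (-2*x^3 + 5*x^2 + 3*x) dx. Term by term:
  ∫_0^3 -2*x^3 dx = -81/2;  ∫_0^3 5*x^2 dx = 45;  ∫_0^3 3*x dx = 27/2.
Sum: -81/2 + 45 + 27/2 = 18.
So RHS = -∫_0^3 v(x) φ(x) dx = -18.
LHS = RHS, so the identity holds for this test φ.
Moreover u is smooth here and v(x) = u'(x) = 2*x + 1 pointwise, so the identity holds for every test function. Hence v is the weak derivative of u.


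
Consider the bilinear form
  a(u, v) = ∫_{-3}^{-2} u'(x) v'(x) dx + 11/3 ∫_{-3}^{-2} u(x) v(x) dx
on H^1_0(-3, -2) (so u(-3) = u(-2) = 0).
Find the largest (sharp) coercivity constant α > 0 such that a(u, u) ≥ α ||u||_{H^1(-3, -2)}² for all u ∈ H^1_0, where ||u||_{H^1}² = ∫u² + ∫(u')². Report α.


α = 1

Coercivity of a(·,·) on H^1_0(-3, -2) means a(u, u) ≥ α ||u||_{H^1}² for every u ∈ H^1_0.
The interval has length L = 1, and Poincaré/coercivity depend only on L. Here a(u, u) = ∫(u')² + (11/3)·∫u².
Here c = 11/3 ≥ 1, so a(u,u) = ∫(u')² + c∫u² ≥ ∫(u')² + ∫u² = ||u||_{H^1}², i.e. α = 1 works. No larger α is possible: a(u,u) ≥ α||u||_{H^1}² means (1−α)∫(u')² ≥ (α−c)∫u², and for the modes u_n = sin(nπ(x−x₀)/L) (x₀ the left endpoint) one has ∫u_n²/∫(u_n')² = (L/(nπ))² → 0, so a(u_n,u_n)/||u_n||_{H^1}² → 1. Hence the optimal constant is α = 1.
Therefore α = 1.


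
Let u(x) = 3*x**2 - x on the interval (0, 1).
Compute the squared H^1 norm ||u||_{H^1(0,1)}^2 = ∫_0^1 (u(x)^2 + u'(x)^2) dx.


||u||_{H^1}^2 = 229/30

The H^1 norm (squared) on an interval (0, L) is
  ||u||_{H^1}^2 = ∫_0^L u(x)^2 dx + ∫_0^L u'(x)^2 dx.
Compute u'(x) = 6*x - 1.
Then u(x)^2 = 9*x**4 - 6*x**3 + x**2 and u'(x)^2 = 36*x**2 - 12*x + 1.
Integrate each monomial from 0 to 1 using ∫_0^1 c·x^n dx = c·1^(n+1)/(n+1):
  ∫_0^1 u(x)^2 dx = ∫_0^1 (9*x^4 - 6*x^3 + x^2) dx. Term by term:
    ∫_0^1 9*x^4 dx = 9/5;  ∫_0^1 -6*x^3 dx = -3/2;  ∫_0^1 x^2 dx = 1/3.
  Sum: 9/5 − 3/2 + 1/3 = 19/30.
  ∫_0^1 u'(x)^2 dx = ∫_0^1 (36*x^2 - 12*x + 1) dx. Term by term:
    ∫_0^1 36*x^2 dx = 12;  ∫_0^1 -12*x dx = -6;  ∫_0^1 1 dx = 1.
  Sum: 12 − 6 + 1 = 7.
Adding: ||u||_{H^1}^2 = 19/30 + 7 = 229/30.


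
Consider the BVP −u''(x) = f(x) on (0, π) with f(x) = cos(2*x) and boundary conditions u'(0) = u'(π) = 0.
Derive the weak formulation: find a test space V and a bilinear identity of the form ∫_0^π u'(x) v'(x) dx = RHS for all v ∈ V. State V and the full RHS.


V = H^1(0, π) (no boundary constraint on v; u is determined up to an additive constant); weak form: ∫_0^π u'v' dx = ∫_0^π (cos(2*x)) v dx for all v ∈ V.

Multiply both sides by a test function v and integrate from 0 to π:
  ∫_0^π −u''(x) v(x) dx = ∫_0^π f(x) v(x) dx.
Integrate the LHS by parts once:
  ∫_0^π −u'' v dx = −[u'(x) v(x)]_0^π + ∫_0^π u'(x) v'(x) dx.
Thus ∫_0^π u'(x) v'(x) dx = ∫_0^π f(x) v(x) dx + [u'(x) v(x)]_0^π.
Choose V so that boundary terms are either known or forced to vanish.
u has homogeneous Neumann: u'(0) = u'(π) = 0. So [u' v]_0^π = 0·v(π) − 0·v(0) = 0 for any v; take V = H^1(0, π).
Weak formulation: find u (satisfying any essential BC) such that ∫_0^π u'(x) v'(x) dx = ∫_0^π f v dx for all v ∈ V (homogeneous Neumann, so boundary terms vanish).
Substituting f(x) = cos(2*x), the right-hand side is ∫_0^π (cos(2*x)) v dx.
Compatibility check (pure Neumann): taking v ≡ 1 ∈ V gives 0 = ∫_0^π f dx + (0) − (0), i.e. ∫_0^π f dx must equal u'(0) − u'(π) = 0. Indeed ∫_0^π (cos(2*x)) dx = 0, so the data are compatible. The solution is then unique only up to an additive constant (fix it e.g. by requiring ∫_0^π u dx = 0).


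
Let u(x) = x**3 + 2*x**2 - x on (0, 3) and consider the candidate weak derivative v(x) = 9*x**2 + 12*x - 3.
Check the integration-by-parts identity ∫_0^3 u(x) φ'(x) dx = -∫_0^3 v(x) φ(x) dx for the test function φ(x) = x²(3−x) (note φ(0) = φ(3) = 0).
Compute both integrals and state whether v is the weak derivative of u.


LHS = -459/4, RHS = -1377/4. No, v is not the weak derivative of u.

u(x) = x**3 + 2*x**2 - x, classical derivative u'(x) = 3*x**2 + 4*x - 1.
φ(x) = x²(3−x), so φ'(x) = 3*x*(2 - x).
Note φ(0) = φ(3) = 0, so the boundary term u·φ vanishes.
LHS = ∫_0^3 u(x) φ'(x) dx = ∫_0^3 (-3*x^5 + 15*x^3 - 6*x^2) dx. Term by term:
  ∫_0^3 -3*x^5 dx = -729/2;  ∫_0^3 15*x^3 dx = 1215/4;  ∫_0^3 -6*x^2 dx = -54.
Sum: -729/2 + 1215/4 − 54 = -459/4.
So LHS = -459/4.
∫_0^3 v(x) φ(x) dx = ∫_0^3 (-9*x^5 + 15*x^4 + 39*x^3 - 9*x^2) dx. Term by term:
  ∫_0^3 -9*x^5 dx = -2187/2;  ∫_0^3 15*x^4 dx = 729;  ∫_0^3 39*x^3 dx = 3159/4;
  ∫_0^3 -9*x^2 dx = -81.
Sum: -2187/2 + 729 + 3159/4 − 81 = 1377/4.
So RHS = -∫_0^3 v(x) φ(x) dx = -1377/4.
LHS − RHS = 459/2 ≠ 0, so the identity fails.
(For a valid weak derivative the identity must hold for EVERY test function, in particular this one. The failure shows v is NOT the weak derivative of u.)
Correct weak derivative would be u'(x) = 3*x**2 + 4*x - 1.


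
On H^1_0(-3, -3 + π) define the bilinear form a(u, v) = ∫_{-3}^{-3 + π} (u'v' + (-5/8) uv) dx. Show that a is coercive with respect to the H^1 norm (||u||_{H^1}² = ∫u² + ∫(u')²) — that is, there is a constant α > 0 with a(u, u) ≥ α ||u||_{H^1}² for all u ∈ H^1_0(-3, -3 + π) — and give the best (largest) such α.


α = 3/16

Coercivity of a(·,·) on H^1_0(-3, -3 + π) means a(u, u) ≥ α ||u||_{H^1}² for every u ∈ H^1_0.
The interval has length L = π, and Poincaré/coercivity depend only on L. Here a(u, u) = ∫(u')² + (-5/8)·∫u².
Here c = -5/8 < 0 with |c| < (π/L)² = 1, so coercivity still holds. The condition a(u,u) ≥ α||u||_{H^1}² reads (1−α)∫(u')² ≥ (α−c)∫u². Any admissible α is ≤ 1 (rapidly oscillating u have ∫u²/∫(u')² → 0), and α = 1 would force 0 ≥ (1−c)∫u², impossible since c < 1; so 1−α > 0. By the sharp Poincaré inequality on H^1_0 of an interval of length L, ∫(u')² ≥ (π/L)²∫u² with equality for the first sine mode sin(π(x−x₀)/L) (x₀ the left endpoint), so the inequality holds for all u iff (1−α)(π/L)² ≥ α − c, i.e. α ≤ ((π/L)² + c)/((π/L)² + 1) = (1 + c(L/π)²)/(1 + (L/π)²). (Direct route, valid since c ≤ 0: Poincaré gives c∫u² ≥ c(L/π)²∫(u')², so a(u,u) ≥ (1 + c(L/π)²)∫(u')², while ||u||_{H^1}² ≤ (1 + (L/π)²)∫(u')²; dividing yields the same α.) With (π/L)² = 1 and c = -5/8, the largest admissible constant is α = ((π/L)² + c)/((π/L)² + 1).
Simplifying, α = 3/16.


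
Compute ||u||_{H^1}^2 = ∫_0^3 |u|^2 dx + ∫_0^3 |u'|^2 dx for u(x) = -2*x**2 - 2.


||u||_{H^1}^2 = 2112/5

The H^1 norm (squared) on an interval (0, L) is
  ||u||_{H^1}^2 = ∫_0^L u(x)^2 dx + ∫_0^L u'(x)^2 dx.
Compute u'(x) = -4*x.
Then u(x)^2 = 4*x**4 + 8*x**2 + 4 and u'(x)^2 = 16*x**2.
Integrate each monomial from 0 to 3 using ∫_0^3 c·x^n dx = c·3^(n+1)/(n+1):
  ∫_0^3 u(x)^2 dx = ∫_0^3 (4*x^4 + 8*x^2 + 4) dx. Term by term:
    ∫_0^3 4*x^4 dx = 972/5;  ∫_0^3 8*x^2 dx = 72;  ∫_0^3 4 dx = 12.
  Sum: 972/5 + 72 + 12 = 1392/5.
  ∫_0^3 u'(x)^2 dx = ∫_0^3 (16*x^2) dx. Term by term:
    ∫_0^3 16*x^2 dx = 144.
Adding: ||u||_{H^1}^2 = 1392/5 + 144 = 2112/5.


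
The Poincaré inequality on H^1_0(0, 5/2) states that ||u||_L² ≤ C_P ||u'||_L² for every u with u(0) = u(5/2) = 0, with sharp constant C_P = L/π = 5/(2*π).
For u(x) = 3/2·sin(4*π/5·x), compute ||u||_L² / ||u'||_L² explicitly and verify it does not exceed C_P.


||u||_L² / ||u'||_L² = 5/(4*π) < C_P = 5/(2*π).

u(x) = 3/2·sin(4*π/5·x), so u'(x) = 6*π*cos(4*π*x/5)/5.
Writing u(x) = A·sin(kπx/L) with A = 3/2 and k = 2, use ∫_0^L sin²(kπx/L) dx = L/2 and ∫_0^L cos²(kπx/L) dx = L/2.
u² = 9/4·sin²(4*π/5·x) and (u')² = 36*π^2/25·cos²(4*π/5·x), and each of sin², cos² integrates to L/2 = 5/4 over (0, 5/2).
∫_0^5/2 u² dx = 45/16, so ||u||_L² = 3*sqrt(5)/4.
∫_0^5/2 (u')² dx = 9*π^2/5, so ||u'||_L² = 3*sqrt(5)*π/5.
Ratio ||u||_L² / ||u'||_L² = 5/(4*π).
Sharp Poincaré constant on H^1_0(0, 5/2) is C_P = L/π = 5/(2*π), achieved by sin(2*π/5·x).
This is the k = 2 harmonic; the ratio L/(kπ) is strictly less than C_P = L/π, consistent with the sharp inequality ||u||_L² ≤ C_P ||u'||_L².


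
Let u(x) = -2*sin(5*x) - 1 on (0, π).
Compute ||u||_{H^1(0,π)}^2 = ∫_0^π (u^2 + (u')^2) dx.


||u||_{H^1(0,π)}^2 = 8/5 + 53*π

u'(x) = -10*cos(5*x).
Expand u² and (u')² and integrate term by term on (0, π), using: for integers n ≥ 1, ∫_0^π sin²(nx) dx = ∫_0^π cos²(nx) dx = π/2; for n ≠ n', ∫_0^π sin(nx)sin(n'x) dx = ∫_0^π cos(nx)cos(n'x) dx = 0; and by product-to-sum, ∫_0^π sin(nx)cos(n'x) dx = ½∫_0^π [sin((n+n')x) + sin((n−n')x)] dx, which is 0 when n+n' is even and 2n/(n²−n'²) when n+n' is odd (it need not vanish on (0, π)). For the constant mode: ∫_0^π 1 dx = π, ∫_0^π cos(nx) dx = 0, ∫_0^π sin(nx) dx = (1−(−1)^n)/n.
  u² squared terms: (-1)²·∫1 dx = 1·π = π;  (-2)²·∫sin(5x)² dx = 4·π/2 = 2*π.
  u² cross terms: 2·(-1)·(-2)·∫1·sin(5x) dx = 4·(2/5) = 8/5.
  So ∫_0^π u² dx = π + 2*π + 8/5 = 8/5 + 3*π.
  (u')² squared terms: (-10)²·∫cos(5x)² dx = 100·π/2 = 50*π.
  So ∫_0^π (u')² dx = 50*π.
||u||_{H^1}^2 = (8/5 + 3*π) + (50*π) = 8/5 + 53*π.


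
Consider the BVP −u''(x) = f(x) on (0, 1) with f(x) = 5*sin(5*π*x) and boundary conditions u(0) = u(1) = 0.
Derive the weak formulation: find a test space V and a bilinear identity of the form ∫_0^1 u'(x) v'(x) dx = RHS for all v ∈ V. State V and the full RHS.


V = H^1_0(0, 1) (so v(0) = v(1) = 0); weak form: ∫_0^1 u'v' dx = ∫_0^1 (5*sin(5*π*x)) v dx for all v ∈ V.

Multiply both sides by a test function v and integrate from 0 to 1:
  ∫_0^1 −u''(x) v(x) dx = ∫_0^1 f(x) v(x) dx.
Integrate the LHS by parts once:
  ∫_0^1 −u'' v dx = −[u'(x) v(x)]_0^1 + ∫_0^1 u'(x) v'(x) dx.
Thus ∫_0^1 u'(x) v'(x) dx = ∫_0^1 f(x) v(x) dx + [u'(x) v(x)]_0^1.
Choose V so that boundary terms are either known or forced to vanish.
u is Dirichlet: u(0) = u(1) = 0. Let V = H^1_0(0, 1); then v(0) = v(1) = 0, and [u' v]_0^1 = 0.
Weak formulation: find u (satisfying any essential BC) such that ∫_0^1 u'(x) v'(x) dx = ∫_0^1 f v dx for all v ∈ V.
Substituting f(x) = 5*sin(5*π*x), the right-hand side is ∫_0^1 (5*sin(5*π*x)) v dx.


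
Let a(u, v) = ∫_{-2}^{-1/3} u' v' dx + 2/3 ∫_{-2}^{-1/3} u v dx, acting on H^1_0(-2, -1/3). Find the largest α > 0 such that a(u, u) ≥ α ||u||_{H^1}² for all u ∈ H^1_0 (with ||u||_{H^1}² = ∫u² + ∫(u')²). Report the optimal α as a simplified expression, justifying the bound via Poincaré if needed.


α = (50 + 27*π^2)/(3*(25 + 9*π^2))

Coercivity of a(·,·) on H^1_0(-2, -1/3) means a(u, u) ≥ α ||u||_{H^1}² for every u ∈ H^1_0.
The interval has length L = 5/3, and Poincaré/coercivity depend only on L. Here a(u, u) = ∫(u')² + (2/3)·∫u².
Here 0 < c = 2/3 < 1. The condition a(u,u) ≥ α||u||_{H^1}² reads (1−α)∫(u')² ≥ (α−c)∫u². Any admissible α is ≤ 1 (rapidly oscillating u have ∫u²/∫(u')² → 0), and α = 1 would force 0 ≥ (1−c)∫u², impossible since c < 1; so 1−α > 0. By the sharp Poincaré inequality on H^1_0 of an interval of length L, ∫(u')² ≥ (π/L)²∫u² with equality for the first sine mode sin(π(x−x₀)/L) (x₀ the left endpoint), so the inequality holds for all u iff (1−α)(π/L)² ≥ α − c, i.e. α ≤ ((π/L)² + c)/((π/L)² + 1) = (1 + c(L/π)²)/(1 + (L/π)²). With (π/L)² = 9*π^2/25 and c = 2/3, the largest admissible constant is α = ((π/L)² + c)/((π/L)² + 1).
Simplifying, α = (50 + 27*π^2)/(3*(25 + 9*π^2)).


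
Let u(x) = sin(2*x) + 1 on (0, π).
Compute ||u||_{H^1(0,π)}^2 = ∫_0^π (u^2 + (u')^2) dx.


||u||_{H^1(0,π)}^2 = 7*π/2

u'(x) = 2*cos(2*x).
Expand u² and (u')² and integrate term by term on (0, π), using: for integers n ≥ 1, ∫_0^π sin²(nx) dx = ∫_0^π cos²(nx) dx = π/2; for n ≠ n', ∫_0^π sin(nx)sin(n'x) dx = ∫_0^π cos(nx)cos(n'x) dx = 0; and by product-to-sum, ∫_0^π sin(nx)cos(n'x) dx = ½∫_0^π [sin((n+n')x) + sin((n−n')x)] dx, which is 0 when n+n' is even and 2n/(n²−n'²) when n+n' is odd (it need not vanish on (0, π)). For the constant mode: ∫_0^π 1 dx = π, ∫_0^π cos(nx) dx = 0, ∫_0^π sin(nx) dx = (1−(−1)^n)/n.
  u² squared terms: (1)²·∫1 dx = 1·π = π;  (1)²·∫sin(2x)² dx = 1·π/2 = π/2.
  u² cross terms: 2·(1)·(1)·∫1·sin(2x) dx = 2·(0) = 0.
  So ∫_0^π u² dx = π + π/2 + 0 = 3*π/2.
  (u')² squared terms: (2)²·∫cos(2x)² dx = 4·π/2 = 2*π.
  So ∫_0^π (u')² dx = 2*π.
||u||_{H^1}^2 = (3*π/2) + (2*π) = 7*π/2.


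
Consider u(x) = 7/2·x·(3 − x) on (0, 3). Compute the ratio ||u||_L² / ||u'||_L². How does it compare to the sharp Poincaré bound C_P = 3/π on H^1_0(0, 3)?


||u||_L² / ||u'||_L² = 3*sqrt(10)/10 < C_P = 3/π.

u(x) = 7/2·x·(3 − x), so u'(x) = 21/2 - 7*x.
u(x) = 7/2·x·(3 − x) vanishes at x = 0 and x = 3, so u ∈ H^1_0(0, 3). Differentiate via the product rule and integrate the resulting polynomials term by term.
  ∫_0^3 u² dx = ∫_0^3 (49*x^4/4 - 147*x^3/2 + 441*x^2/4) dx. Term by term:
    ∫_0^3 49*x^4/4 dx = 11907/20;  ∫_0^3 -147*x^3/2 dx = -11907/8;  ∫_0^3 441*x^2/4 dx = 3969/4.
  Sum: 11907/20 − 11907/8 + 3969/4 = 3969/40.
  ∫_0^3 (u')² dx = ∫_0^3 (49*x^2 - 147*x + 441/4) dx. Term by term:
    ∫_0^3 49*x^2 dx = 441;  ∫_0^3 -147*x dx = -1323/2;  ∫_0^3 441/4 dx = 1323/4.
  Sum: 441 − 1323/2 + 1323/4 = 441/4.
∫_0^3 u² dx = 3969/40, so ||u||_L² = 63*sqrt(10)/20.
∫_0^3 (u')² dx = 441/4, so ||u'||_L² = 21/2.
Ratio ||u||_L² / ||u'||_L² = 3*sqrt(10)/10.
Sharp Poincaré constant on H^1_0(0, 3) is C_P = L/π = 3/π, achieved by sin(π/3·x).
A polynomial bump cannot attain the sharp Poincaré constant (only the first sine eigenfunction does), so the ratio is strictly less than C_P, consistent with ||u||_L² ≤ C_P ||u'||_L².


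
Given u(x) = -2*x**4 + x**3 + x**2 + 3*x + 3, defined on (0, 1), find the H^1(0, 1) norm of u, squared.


||u||_{H^1}^2 = 20617/630

The H^1 norm (squared) on an interval (0, L) is
  ||u||_{H^1}^2 = ∫_0^L u(x)^2 dx + ∫_0^L u'(x)^2 dx.
Compute u'(x) = -8*x**3 + 3*x**2 + 2*x + 3.
Then u(x)^2 = 4*x**8 - 4*x**7 - 3*x**6 - 10*x**5 - 5*x**4 + 12*x**3 + 15*x**2 + 18*x + 9 and u'(x)^2 = 64*x**6 - 48*x**5 - 23*x**4 - 36*x**3 + 22*x**2 + 12*x + 9.
Integrate each monomial from 0 to 1 using ∫_0^1 c·x^n dx = c·1^(n+1)/(n+1):
  ∫_0^1 u(x)^2 dx = ∫_0^1 (4*x^8 - 4*x^7 - 3*x^6 - 10*x^5 - 5*x^4 + 12*x^3 + 15*x^2 + 18*x + 9) dx. Term by term:
    ∫_0^1 4*x^8 dx = 4/9;  ∫_0^1 -4*x^7 dx = -1/2;  ∫_0^1 -3*x^6 dx = -3/7;
    ∫_0^1 -10*x^5 dx = -5/3;  ∫_0^1 -5*x^4 dx = -1;  ∫_0^1 12*x^3 dx = 3;
    ∫_0^1 15*x^2 dx = 5;  ∫_0^1 18*x dx = 9;  ∫_0^1 9 dx = 9.
  Sum: 4/9 − 1/2 − 3/7 − 5/3 − 1 + 3 + 5 + 9 + 9 = 2879/126.
  ∫_0^1 u'(x)^2 dx = ∫_0^1 (64*x^6 - 48*x^5 - 23*x^4 - 36*x^3 + 22*x^2 + 12*x + 9) dx. Term by term:
    ∫_0^1 64*x^6 dx = 64/7;  ∫_0^1 -48*x^5 dx = -8;  ∫_0^1 -23*x^4 dx = -23/5;
    ∫_0^1 -36*x^3 dx = -9;  ∫_0^1 22*x^2 dx = 22/3;  ∫_0^1 12*x dx = 6;
    ∫_0^1 9 dx = 9.
  Sum: 64/7 − 8 − 23/5 − 9 + 22/3 + 6 + 9 = 1037/105.
Adding: ||u||_{H^1}^2 = 2879/126 + 1037/105 = 20617/630.


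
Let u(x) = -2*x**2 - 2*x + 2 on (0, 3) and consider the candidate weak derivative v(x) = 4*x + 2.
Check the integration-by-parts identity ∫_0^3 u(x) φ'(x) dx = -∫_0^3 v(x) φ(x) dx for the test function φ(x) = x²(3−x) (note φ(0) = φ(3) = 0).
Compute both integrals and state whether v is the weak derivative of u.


LHS = 621/10, RHS = -621/10. No, v is not the weak derivative of u.

u(x) = -2*x**2 - 2*x + 2, classical derivative u'(x) = -4*x - 2.
φ(x) = x²(3−x), so φ'(x) = 3*x*(2 - x).
Note φ(0) = φ(3) = 0, so the boundary term u·φ vanishes.
LHS = ∫_0^3 u(x) φ'(x) dx = ∫_0^3 (6*x^4 - 6*x^3 - 18*x^2 + 12*x) dx. Term by term:
  ∫_0^3 6*x^4 dx = 1458/5;  ∫_0^3 -6*x^3 dx = -243/2;  ∫_0^3 -18*x^2 dx = -162;
  ∫_0^3 12*x dx = 54.
Sum: 1458/5 − 243/2 − 162 + 54 = 621/10.
So LHS = 621/10.
∫_0^3 v(x) φ(x) dx = ∫_0^3 (-4*x^4 + 10*x^3 + 6*x^2) dx. Term by term:
  ∫_0^3 -4*x^4 dx = -972/5;  ∫_0^3 10*x^3 dx = 405/2;  ∫_0^3 6*x^2 dx = 54.
Sum: -972/5 + 405/2 + 54 = 621/10.
So RHS = -∫_0^3 v(x) φ(x) dx = -621/10.
LHS − RHS = 621/5 ≠ 0, so the identity fails.
(For a valid weak derivative the identity must hold for EVERY test function, in particular this one. The failure shows v is NOT the weak derivative of u.)
Correct weak derivative would be u'(x) = -4*x - 2.


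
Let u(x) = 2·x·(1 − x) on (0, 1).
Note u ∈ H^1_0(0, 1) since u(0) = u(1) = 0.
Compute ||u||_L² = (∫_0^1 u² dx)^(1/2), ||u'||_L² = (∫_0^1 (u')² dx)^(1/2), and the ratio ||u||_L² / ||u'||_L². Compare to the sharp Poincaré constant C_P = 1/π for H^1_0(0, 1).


||u||_L² / ||u'||_L² = sqrt(10)/10 < C_P = 1/π.

u(x) = 2·x·(1 − x), so u'(x) = 2 - 4*x.
u(x) = 2·x·(1 − x) vanishes at x = 0 and x = 1, so u ∈ H^1_0(0, 1). Differentiate via the product rule and integrate the resulting polynomials term by term.
  ∫_0^1 u² dx = ∫_0^1 (4*x^4 - 8*x^3 + 4*x^2) dx. Term by term:
    ∫_0^1 4*x^4 dx = 4/5;  ∫_0^1 -8*x^3 dx = -2;  ∫_0^1 4*x^2 dx = 4/3.
  Sum: 4/5 − 2 + 4/3 = 2/15.
  ∫_0^1 (u')² dx = ∫_0^1 (16*x^2 - 16*x + 4) dx. Term by term:
    ∫_0^1 16*x^2 dx = 16/3;  ∫_0^1 -16*x dx = -8;  ∫_0^1 4 dx = 4.
  Sum: 16/3 − 8 + 4 = 4/3.
∫_0^1 u² dx = 2/15, so ||u||_L² = sqrt(30)/15.
∫_0^1 (u')² dx = 4/3, so ||u'||_L² = 2*sqrt(3)/3.
Ratio ||u||_L² / ||u'||_L² = sqrt(10)/10.
Sharp Poincaré constant on H^1_0(0, 1) is C_P = L/π = 1/π, achieved by sin(π·x).
A polynomial bump cannot attain the sharp Poincaré constant (only the first sine eigenfunction does), so the ratio is strictly less than C_P, consistent with ||u||_L² ≤ C_P ||u'||_L².


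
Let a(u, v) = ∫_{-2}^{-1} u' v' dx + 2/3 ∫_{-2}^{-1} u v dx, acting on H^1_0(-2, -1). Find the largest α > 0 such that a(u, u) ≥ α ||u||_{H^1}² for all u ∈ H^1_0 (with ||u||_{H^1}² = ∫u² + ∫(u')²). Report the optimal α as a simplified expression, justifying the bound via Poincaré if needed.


α = (2/3 + π^2)/(1 + π^2)

Coercivity of a(·,·) on H^1_0(-2, -1) means a(u, u) ≥ α ||u||_{H^1}² for every u ∈ H^1_0.
The interval has length L = 1, and Poincaré/coercivity depend only on L. Here a(u, u) = ∫(u')² + (2/3)·∫u².
Here 0 < c = 2/3 < 1. The condition a(u,u) ≥ α||u||_{H^1}² reads (1−α)∫(u')² ≥ (α−c)∫u². Any admissible α is ≤ 1 (rapidly oscillating u have ∫u²/∫(u')² → 0), and α = 1 would force 0 ≥ (1−c)∫u², impossible since c < 1; so 1−α > 0. By the sharp Poincaré inequality on H^1_0 of an interval of length L, ∫(u')² ≥ (π/L)²∫u² with equality for the first sine mode sin(π(x−x₀)/L) (x₀ the left endpoint), so the inequality holds for all u iff (1−α)(π/L)² ≥ α − c, i.e. α ≤ ((π/L)² + c)/((π/L)² + 1) = (1 + c(L/π)²)/(1 + (L/π)²). With (π/L)² = π^2 and c = 2/3, the largest admissible constant is α = ((π/L)² + c)/((π/L)² + 1).
Simplifying, α = (2/3 + π^2)/(1 + π^2).
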